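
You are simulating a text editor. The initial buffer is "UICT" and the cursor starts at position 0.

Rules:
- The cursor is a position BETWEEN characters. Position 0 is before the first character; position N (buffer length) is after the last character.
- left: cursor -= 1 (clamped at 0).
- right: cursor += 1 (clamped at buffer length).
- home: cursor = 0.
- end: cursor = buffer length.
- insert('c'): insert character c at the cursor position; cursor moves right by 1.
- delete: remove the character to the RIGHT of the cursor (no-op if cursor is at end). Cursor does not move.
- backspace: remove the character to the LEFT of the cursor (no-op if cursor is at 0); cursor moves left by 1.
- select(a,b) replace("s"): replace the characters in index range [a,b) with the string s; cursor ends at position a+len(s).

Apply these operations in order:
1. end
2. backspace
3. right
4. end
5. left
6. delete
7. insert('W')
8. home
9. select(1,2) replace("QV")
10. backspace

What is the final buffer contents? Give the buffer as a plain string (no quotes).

Answer: UQW

Derivation:
After op 1 (end): buf='UICT' cursor=4
After op 2 (backspace): buf='UIC' cursor=3
After op 3 (right): buf='UIC' cursor=3
After op 4 (end): buf='UIC' cursor=3
After op 5 (left): buf='UIC' cursor=2
After op 6 (delete): buf='UI' cursor=2
After op 7 (insert('W')): buf='UIW' cursor=3
After op 8 (home): buf='UIW' cursor=0
After op 9 (select(1,2) replace("QV")): buf='UQVW' cursor=3
After op 10 (backspace): buf='UQW' cursor=2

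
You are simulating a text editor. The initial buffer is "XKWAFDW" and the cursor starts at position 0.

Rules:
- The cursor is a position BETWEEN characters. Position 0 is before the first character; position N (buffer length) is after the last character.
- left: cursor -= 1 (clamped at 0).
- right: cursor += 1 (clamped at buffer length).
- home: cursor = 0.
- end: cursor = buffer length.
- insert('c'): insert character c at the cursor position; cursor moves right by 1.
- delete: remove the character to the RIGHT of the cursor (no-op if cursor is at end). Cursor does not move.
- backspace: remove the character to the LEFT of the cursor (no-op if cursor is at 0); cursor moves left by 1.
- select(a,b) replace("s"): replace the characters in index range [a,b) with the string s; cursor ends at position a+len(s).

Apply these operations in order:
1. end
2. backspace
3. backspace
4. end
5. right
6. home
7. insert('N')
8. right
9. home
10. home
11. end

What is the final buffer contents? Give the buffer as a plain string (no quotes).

After op 1 (end): buf='XKWAFDW' cursor=7
After op 2 (backspace): buf='XKWAFD' cursor=6
After op 3 (backspace): buf='XKWAF' cursor=5
After op 4 (end): buf='XKWAF' cursor=5
After op 5 (right): buf='XKWAF' cursor=5
After op 6 (home): buf='XKWAF' cursor=0
After op 7 (insert('N')): buf='NXKWAF' cursor=1
After op 8 (right): buf='NXKWAF' cursor=2
After op 9 (home): buf='NXKWAF' cursor=0
After op 10 (home): buf='NXKWAF' cursor=0
After op 11 (end): buf='NXKWAF' cursor=6

Answer: NXKWAF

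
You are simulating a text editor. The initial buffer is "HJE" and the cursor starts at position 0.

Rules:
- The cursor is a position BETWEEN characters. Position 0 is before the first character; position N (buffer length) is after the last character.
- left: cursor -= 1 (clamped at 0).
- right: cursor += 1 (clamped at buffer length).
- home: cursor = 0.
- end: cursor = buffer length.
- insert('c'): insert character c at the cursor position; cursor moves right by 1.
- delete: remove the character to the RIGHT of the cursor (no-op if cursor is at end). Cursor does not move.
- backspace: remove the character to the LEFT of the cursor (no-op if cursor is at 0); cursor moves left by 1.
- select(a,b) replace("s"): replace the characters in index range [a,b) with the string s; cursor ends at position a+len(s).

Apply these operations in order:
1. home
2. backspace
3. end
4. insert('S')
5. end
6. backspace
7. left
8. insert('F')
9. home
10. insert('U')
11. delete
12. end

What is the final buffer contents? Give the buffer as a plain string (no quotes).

Answer: UJFE

Derivation:
After op 1 (home): buf='HJE' cursor=0
After op 2 (backspace): buf='HJE' cursor=0
After op 3 (end): buf='HJE' cursor=3
After op 4 (insert('S')): buf='HJES' cursor=4
After op 5 (end): buf='HJES' cursor=4
After op 6 (backspace): buf='HJE' cursor=3
After op 7 (left): buf='HJE' cursor=2
After op 8 (insert('F')): buf='HJFE' cursor=3
After op 9 (home): buf='HJFE' cursor=0
After op 10 (insert('U')): buf='UHJFE' cursor=1
After op 11 (delete): buf='UJFE' cursor=1
After op 12 (end): buf='UJFE' cursor=4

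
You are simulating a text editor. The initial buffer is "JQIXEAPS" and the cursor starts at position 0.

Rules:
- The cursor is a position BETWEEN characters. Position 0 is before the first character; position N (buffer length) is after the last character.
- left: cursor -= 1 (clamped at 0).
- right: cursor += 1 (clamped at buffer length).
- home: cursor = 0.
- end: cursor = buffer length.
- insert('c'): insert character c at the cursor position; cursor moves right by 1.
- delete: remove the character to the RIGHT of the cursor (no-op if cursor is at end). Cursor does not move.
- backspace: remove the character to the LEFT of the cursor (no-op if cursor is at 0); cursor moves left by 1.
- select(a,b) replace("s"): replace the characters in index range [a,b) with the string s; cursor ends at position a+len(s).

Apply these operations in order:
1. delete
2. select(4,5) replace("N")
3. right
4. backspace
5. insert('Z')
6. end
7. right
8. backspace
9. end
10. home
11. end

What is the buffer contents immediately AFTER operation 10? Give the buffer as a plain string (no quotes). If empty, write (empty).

Answer: QIXENZ

Derivation:
After op 1 (delete): buf='QIXEAPS' cursor=0
After op 2 (select(4,5) replace("N")): buf='QIXENPS' cursor=5
After op 3 (right): buf='QIXENPS' cursor=6
After op 4 (backspace): buf='QIXENS' cursor=5
After op 5 (insert('Z')): buf='QIXENZS' cursor=6
After op 6 (end): buf='QIXENZS' cursor=7
After op 7 (right): buf='QIXENZS' cursor=7
After op 8 (backspace): buf='QIXENZ' cursor=6
After op 9 (end): buf='QIXENZ' cursor=6
After op 10 (home): buf='QIXENZ' cursor=0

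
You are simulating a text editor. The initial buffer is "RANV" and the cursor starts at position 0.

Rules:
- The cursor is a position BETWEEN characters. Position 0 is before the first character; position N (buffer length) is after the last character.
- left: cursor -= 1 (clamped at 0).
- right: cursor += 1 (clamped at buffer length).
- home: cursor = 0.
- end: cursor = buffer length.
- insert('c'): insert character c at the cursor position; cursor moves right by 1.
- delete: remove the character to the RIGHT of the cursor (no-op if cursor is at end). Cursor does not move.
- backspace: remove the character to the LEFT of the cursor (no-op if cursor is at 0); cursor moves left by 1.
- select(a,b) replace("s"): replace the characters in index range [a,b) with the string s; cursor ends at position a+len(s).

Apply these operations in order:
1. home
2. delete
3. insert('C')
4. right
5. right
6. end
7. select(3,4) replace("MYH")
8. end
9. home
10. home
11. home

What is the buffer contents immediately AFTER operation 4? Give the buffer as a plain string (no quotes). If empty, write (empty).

Answer: CANV

Derivation:
After op 1 (home): buf='RANV' cursor=0
After op 2 (delete): buf='ANV' cursor=0
After op 3 (insert('C')): buf='CANV' cursor=1
After op 4 (right): buf='CANV' cursor=2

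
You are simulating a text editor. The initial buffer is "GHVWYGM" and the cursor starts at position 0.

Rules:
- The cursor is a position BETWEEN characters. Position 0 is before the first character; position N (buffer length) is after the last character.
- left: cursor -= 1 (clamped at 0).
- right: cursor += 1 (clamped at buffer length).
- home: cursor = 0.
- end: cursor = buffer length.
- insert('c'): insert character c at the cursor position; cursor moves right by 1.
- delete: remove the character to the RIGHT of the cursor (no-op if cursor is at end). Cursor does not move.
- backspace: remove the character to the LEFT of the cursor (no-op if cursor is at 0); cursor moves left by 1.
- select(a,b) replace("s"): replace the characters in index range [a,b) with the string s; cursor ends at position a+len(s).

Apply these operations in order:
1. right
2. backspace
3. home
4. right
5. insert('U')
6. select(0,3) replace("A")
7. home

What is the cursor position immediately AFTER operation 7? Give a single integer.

Answer: 0

Derivation:
After op 1 (right): buf='GHVWYGM' cursor=1
After op 2 (backspace): buf='HVWYGM' cursor=0
After op 3 (home): buf='HVWYGM' cursor=0
After op 4 (right): buf='HVWYGM' cursor=1
After op 5 (insert('U')): buf='HUVWYGM' cursor=2
After op 6 (select(0,3) replace("A")): buf='AWYGM' cursor=1
After op 7 (home): buf='AWYGM' cursor=0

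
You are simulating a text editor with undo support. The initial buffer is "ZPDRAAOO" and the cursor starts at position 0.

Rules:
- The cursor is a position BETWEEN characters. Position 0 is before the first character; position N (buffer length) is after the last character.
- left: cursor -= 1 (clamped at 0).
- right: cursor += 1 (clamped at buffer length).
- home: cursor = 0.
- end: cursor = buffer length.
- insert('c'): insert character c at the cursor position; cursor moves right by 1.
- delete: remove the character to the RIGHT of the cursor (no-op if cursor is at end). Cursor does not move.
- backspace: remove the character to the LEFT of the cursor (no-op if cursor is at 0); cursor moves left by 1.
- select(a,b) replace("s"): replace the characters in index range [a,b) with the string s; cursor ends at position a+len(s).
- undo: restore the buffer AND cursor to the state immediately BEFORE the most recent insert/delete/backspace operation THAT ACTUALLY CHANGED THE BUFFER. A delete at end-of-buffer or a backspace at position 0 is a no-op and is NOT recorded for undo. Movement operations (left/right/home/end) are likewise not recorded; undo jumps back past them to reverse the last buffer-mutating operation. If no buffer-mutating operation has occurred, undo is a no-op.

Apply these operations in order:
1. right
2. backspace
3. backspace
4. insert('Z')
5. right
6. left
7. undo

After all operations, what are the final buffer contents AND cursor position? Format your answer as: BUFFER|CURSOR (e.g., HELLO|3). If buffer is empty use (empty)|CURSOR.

Answer: PDRAAOO|0

Derivation:
After op 1 (right): buf='ZPDRAAOO' cursor=1
After op 2 (backspace): buf='PDRAAOO' cursor=0
After op 3 (backspace): buf='PDRAAOO' cursor=0
After op 4 (insert('Z')): buf='ZPDRAAOO' cursor=1
After op 5 (right): buf='ZPDRAAOO' cursor=2
After op 6 (left): buf='ZPDRAAOO' cursor=1
After op 7 (undo): buf='PDRAAOO' cursor=0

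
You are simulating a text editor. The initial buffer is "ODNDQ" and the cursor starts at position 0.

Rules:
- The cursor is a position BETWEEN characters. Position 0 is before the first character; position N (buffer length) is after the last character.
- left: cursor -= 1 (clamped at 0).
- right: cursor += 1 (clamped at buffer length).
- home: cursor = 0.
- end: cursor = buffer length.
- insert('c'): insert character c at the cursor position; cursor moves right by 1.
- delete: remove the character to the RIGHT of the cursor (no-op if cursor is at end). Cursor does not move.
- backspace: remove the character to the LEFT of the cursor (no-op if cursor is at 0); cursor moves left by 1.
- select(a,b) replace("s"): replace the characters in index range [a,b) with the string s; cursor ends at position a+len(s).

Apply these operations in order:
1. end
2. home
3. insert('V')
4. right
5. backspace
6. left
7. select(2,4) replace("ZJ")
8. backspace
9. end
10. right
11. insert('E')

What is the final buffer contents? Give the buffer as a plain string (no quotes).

After op 1 (end): buf='ODNDQ' cursor=5
After op 2 (home): buf='ODNDQ' cursor=0
After op 3 (insert('V')): buf='VODNDQ' cursor=1
After op 4 (right): buf='VODNDQ' cursor=2
After op 5 (backspace): buf='VDNDQ' cursor=1
After op 6 (left): buf='VDNDQ' cursor=0
After op 7 (select(2,4) replace("ZJ")): buf='VDZJQ' cursor=4
After op 8 (backspace): buf='VDZQ' cursor=3
After op 9 (end): buf='VDZQ' cursor=4
After op 10 (right): buf='VDZQ' cursor=4
After op 11 (insert('E')): buf='VDZQE' cursor=5

Answer: VDZQE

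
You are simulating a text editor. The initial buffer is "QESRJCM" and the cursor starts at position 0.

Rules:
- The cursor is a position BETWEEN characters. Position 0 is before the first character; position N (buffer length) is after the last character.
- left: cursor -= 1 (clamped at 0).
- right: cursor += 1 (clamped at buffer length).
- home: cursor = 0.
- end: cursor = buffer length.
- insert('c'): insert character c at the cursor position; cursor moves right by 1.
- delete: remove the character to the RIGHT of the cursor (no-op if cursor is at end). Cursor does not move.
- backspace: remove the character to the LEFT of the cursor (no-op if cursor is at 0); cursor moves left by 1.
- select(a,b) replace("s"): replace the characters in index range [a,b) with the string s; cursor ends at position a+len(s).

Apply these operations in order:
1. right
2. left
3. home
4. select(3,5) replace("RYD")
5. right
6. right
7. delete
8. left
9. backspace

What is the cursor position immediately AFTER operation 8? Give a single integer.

Answer: 7

Derivation:
After op 1 (right): buf='QESRJCM' cursor=1
After op 2 (left): buf='QESRJCM' cursor=0
After op 3 (home): buf='QESRJCM' cursor=0
After op 4 (select(3,5) replace("RYD")): buf='QESRYDCM' cursor=6
After op 5 (right): buf='QESRYDCM' cursor=7
After op 6 (right): buf='QESRYDCM' cursor=8
After op 7 (delete): buf='QESRYDCM' cursor=8
After op 8 (left): buf='QESRYDCM' cursor=7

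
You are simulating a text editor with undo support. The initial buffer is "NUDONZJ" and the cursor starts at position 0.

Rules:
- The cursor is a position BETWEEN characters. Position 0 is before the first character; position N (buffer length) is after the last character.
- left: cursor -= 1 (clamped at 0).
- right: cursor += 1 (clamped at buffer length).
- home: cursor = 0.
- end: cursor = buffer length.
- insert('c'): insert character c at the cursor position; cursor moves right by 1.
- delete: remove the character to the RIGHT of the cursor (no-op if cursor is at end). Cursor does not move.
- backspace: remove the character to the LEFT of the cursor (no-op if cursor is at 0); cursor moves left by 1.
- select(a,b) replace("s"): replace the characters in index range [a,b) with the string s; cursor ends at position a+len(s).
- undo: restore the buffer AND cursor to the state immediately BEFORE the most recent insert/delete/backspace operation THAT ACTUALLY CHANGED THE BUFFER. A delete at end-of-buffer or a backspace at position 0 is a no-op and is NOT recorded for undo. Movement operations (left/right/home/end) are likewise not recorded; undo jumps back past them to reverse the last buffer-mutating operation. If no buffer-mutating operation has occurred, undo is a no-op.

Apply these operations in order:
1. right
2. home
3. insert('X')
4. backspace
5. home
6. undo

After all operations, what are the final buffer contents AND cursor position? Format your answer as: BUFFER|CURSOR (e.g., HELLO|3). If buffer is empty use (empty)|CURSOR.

Answer: XNUDONZJ|1

Derivation:
After op 1 (right): buf='NUDONZJ' cursor=1
After op 2 (home): buf='NUDONZJ' cursor=0
After op 3 (insert('X')): buf='XNUDONZJ' cursor=1
After op 4 (backspace): buf='NUDONZJ' cursor=0
After op 5 (home): buf='NUDONZJ' cursor=0
After op 6 (undo): buf='XNUDONZJ' cursor=1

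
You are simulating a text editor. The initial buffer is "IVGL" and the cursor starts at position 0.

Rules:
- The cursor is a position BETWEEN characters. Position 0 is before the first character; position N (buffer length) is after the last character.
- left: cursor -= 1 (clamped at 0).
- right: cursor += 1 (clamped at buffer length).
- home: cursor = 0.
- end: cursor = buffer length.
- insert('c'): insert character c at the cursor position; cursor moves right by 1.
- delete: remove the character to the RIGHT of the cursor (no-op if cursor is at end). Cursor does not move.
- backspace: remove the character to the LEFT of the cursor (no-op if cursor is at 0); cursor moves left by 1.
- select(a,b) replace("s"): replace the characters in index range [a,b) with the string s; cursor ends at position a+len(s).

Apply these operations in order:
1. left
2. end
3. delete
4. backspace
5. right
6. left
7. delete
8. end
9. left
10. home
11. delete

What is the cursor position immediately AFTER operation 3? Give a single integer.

After op 1 (left): buf='IVGL' cursor=0
After op 2 (end): buf='IVGL' cursor=4
After op 3 (delete): buf='IVGL' cursor=4

Answer: 4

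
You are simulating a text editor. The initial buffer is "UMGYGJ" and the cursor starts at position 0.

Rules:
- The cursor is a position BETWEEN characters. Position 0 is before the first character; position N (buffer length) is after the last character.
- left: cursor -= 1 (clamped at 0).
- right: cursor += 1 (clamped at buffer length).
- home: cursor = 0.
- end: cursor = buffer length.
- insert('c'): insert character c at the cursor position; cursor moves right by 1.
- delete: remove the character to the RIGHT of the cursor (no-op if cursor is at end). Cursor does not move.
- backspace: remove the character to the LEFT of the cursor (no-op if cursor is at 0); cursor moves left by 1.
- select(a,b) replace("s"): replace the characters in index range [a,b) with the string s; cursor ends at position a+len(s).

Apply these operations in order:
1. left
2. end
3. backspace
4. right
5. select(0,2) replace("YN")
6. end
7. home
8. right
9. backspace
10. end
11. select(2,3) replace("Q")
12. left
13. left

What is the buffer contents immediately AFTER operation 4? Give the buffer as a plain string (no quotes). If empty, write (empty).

Answer: UMGYG

Derivation:
After op 1 (left): buf='UMGYGJ' cursor=0
After op 2 (end): buf='UMGYGJ' cursor=6
After op 3 (backspace): buf='UMGYG' cursor=5
After op 4 (right): buf='UMGYG' cursor=5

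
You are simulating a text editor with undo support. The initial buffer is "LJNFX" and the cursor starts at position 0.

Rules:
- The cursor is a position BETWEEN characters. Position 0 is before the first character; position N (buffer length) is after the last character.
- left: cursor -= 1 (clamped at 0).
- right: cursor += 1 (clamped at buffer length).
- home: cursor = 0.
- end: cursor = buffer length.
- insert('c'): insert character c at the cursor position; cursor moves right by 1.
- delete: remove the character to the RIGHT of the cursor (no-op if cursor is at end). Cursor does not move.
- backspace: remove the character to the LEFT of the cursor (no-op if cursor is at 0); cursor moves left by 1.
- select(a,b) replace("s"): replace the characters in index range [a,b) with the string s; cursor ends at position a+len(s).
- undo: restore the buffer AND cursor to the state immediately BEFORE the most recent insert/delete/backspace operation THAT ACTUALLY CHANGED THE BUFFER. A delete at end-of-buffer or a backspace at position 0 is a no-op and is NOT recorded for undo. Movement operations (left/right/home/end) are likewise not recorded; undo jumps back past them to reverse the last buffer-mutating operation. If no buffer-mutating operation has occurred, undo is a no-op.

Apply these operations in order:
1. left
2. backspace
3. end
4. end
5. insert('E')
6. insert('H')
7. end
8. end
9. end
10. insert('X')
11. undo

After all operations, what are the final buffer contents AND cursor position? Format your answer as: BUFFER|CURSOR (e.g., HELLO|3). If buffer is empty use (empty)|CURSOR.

Answer: LJNFXEH|7

Derivation:
After op 1 (left): buf='LJNFX' cursor=0
After op 2 (backspace): buf='LJNFX' cursor=0
After op 3 (end): buf='LJNFX' cursor=5
After op 4 (end): buf='LJNFX' cursor=5
After op 5 (insert('E')): buf='LJNFXE' cursor=6
After op 6 (insert('H')): buf='LJNFXEH' cursor=7
After op 7 (end): buf='LJNFXEH' cursor=7
After op 8 (end): buf='LJNFXEH' cursor=7
After op 9 (end): buf='LJNFXEH' cursor=7
After op 10 (insert('X')): buf='LJNFXEHX' cursor=8
After op 11 (undo): buf='LJNFXEH' cursor=7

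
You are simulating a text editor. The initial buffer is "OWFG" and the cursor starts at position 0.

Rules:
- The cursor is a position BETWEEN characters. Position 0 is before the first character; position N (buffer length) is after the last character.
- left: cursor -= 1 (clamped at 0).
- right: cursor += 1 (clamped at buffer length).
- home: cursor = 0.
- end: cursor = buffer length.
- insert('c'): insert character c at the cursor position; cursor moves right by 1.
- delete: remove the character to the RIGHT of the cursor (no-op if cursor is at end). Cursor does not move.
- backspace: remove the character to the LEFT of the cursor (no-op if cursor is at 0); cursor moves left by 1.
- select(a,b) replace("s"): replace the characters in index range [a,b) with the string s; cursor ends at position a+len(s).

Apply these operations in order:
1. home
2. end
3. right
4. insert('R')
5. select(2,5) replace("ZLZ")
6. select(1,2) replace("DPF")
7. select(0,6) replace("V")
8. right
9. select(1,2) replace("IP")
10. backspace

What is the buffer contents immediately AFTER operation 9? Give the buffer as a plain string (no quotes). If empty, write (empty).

Answer: VIP

Derivation:
After op 1 (home): buf='OWFG' cursor=0
After op 2 (end): buf='OWFG' cursor=4
After op 3 (right): buf='OWFG' cursor=4
After op 4 (insert('R')): buf='OWFGR' cursor=5
After op 5 (select(2,5) replace("ZLZ")): buf='OWZLZ' cursor=5
After op 6 (select(1,2) replace("DPF")): buf='ODPFZLZ' cursor=4
After op 7 (select(0,6) replace("V")): buf='VZ' cursor=1
After op 8 (right): buf='VZ' cursor=2
After op 9 (select(1,2) replace("IP")): buf='VIP' cursor=3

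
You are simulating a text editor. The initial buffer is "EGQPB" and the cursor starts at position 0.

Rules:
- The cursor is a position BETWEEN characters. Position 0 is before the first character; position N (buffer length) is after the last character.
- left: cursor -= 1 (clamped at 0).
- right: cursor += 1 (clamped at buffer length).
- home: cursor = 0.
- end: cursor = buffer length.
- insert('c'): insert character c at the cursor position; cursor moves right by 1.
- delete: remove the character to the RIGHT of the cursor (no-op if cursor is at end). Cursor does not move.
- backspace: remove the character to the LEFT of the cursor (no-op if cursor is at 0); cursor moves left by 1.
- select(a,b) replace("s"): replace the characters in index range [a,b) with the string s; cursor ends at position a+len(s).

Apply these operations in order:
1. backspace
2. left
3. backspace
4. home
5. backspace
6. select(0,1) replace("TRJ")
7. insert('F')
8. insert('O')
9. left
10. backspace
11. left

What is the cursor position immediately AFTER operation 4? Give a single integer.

Answer: 0

Derivation:
After op 1 (backspace): buf='EGQPB' cursor=0
After op 2 (left): buf='EGQPB' cursor=0
After op 3 (backspace): buf='EGQPB' cursor=0
After op 4 (home): buf='EGQPB' cursor=0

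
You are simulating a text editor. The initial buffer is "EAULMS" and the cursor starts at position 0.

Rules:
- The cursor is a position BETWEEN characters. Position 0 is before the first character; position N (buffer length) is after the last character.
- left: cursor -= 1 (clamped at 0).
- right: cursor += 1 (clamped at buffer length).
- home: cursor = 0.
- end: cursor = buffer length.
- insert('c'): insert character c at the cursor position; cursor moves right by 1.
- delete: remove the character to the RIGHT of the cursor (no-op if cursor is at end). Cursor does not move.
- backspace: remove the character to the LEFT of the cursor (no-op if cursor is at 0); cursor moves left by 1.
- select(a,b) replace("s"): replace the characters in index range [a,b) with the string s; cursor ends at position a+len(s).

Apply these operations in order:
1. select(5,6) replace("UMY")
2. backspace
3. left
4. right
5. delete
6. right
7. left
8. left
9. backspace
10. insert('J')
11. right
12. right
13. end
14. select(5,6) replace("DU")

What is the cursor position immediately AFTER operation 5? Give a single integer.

After op 1 (select(5,6) replace("UMY")): buf='EAULMUMY' cursor=8
After op 2 (backspace): buf='EAULMUM' cursor=7
After op 3 (left): buf='EAULMUM' cursor=6
After op 4 (right): buf='EAULMUM' cursor=7
After op 5 (delete): buf='EAULMUM' cursor=7

Answer: 7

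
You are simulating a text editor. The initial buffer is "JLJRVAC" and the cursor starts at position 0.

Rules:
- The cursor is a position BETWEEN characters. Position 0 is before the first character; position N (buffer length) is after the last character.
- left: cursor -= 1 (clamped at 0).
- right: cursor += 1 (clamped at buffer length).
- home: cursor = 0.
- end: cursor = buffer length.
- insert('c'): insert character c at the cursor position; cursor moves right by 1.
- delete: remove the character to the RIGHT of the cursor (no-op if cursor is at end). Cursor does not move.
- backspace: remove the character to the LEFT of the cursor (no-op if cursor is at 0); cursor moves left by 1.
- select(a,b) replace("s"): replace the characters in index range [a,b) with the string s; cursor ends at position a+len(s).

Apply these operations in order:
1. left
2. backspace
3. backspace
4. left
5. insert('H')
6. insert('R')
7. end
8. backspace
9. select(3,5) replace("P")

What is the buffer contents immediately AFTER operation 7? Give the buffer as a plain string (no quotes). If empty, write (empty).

After op 1 (left): buf='JLJRVAC' cursor=0
After op 2 (backspace): buf='JLJRVAC' cursor=0
After op 3 (backspace): buf='JLJRVAC' cursor=0
After op 4 (left): buf='JLJRVAC' cursor=0
After op 5 (insert('H')): buf='HJLJRVAC' cursor=1
After op 6 (insert('R')): buf='HRJLJRVAC' cursor=2
After op 7 (end): buf='HRJLJRVAC' cursor=9

Answer: HRJLJRVAC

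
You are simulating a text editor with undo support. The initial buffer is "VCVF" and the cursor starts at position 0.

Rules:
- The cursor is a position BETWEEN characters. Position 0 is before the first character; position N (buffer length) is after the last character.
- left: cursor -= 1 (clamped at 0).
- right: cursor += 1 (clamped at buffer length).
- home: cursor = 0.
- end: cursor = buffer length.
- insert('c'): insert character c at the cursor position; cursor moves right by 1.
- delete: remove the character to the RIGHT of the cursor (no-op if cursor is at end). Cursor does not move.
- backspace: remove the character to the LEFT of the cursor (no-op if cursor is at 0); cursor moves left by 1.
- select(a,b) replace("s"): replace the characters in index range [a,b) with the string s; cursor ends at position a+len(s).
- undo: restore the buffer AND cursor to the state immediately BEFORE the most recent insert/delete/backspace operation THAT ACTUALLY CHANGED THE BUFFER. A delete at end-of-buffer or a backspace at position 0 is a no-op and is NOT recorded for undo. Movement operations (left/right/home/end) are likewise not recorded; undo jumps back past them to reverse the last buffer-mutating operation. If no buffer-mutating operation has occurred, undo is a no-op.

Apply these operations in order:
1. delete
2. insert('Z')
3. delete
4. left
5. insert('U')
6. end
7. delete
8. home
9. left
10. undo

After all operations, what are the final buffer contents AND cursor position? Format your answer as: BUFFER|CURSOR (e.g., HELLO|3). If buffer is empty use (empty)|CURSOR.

After op 1 (delete): buf='CVF' cursor=0
After op 2 (insert('Z')): buf='ZCVF' cursor=1
After op 3 (delete): buf='ZVF' cursor=1
After op 4 (left): buf='ZVF' cursor=0
After op 5 (insert('U')): buf='UZVF' cursor=1
After op 6 (end): buf='UZVF' cursor=4
After op 7 (delete): buf='UZVF' cursor=4
After op 8 (home): buf='UZVF' cursor=0
After op 9 (left): buf='UZVF' cursor=0
After op 10 (undo): buf='ZVF' cursor=0

Answer: ZVF|0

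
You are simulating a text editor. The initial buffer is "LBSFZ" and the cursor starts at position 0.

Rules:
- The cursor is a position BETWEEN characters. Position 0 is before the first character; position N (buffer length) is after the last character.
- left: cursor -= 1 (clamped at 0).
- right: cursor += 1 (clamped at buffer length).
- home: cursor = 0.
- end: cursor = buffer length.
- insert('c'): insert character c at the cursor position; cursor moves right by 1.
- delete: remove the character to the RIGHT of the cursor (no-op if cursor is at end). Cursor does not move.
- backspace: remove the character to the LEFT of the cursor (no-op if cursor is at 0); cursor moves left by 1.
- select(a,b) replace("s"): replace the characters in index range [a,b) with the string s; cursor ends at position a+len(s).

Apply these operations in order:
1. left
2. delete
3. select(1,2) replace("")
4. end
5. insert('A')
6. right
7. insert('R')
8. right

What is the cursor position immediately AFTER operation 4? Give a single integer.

Answer: 3

Derivation:
After op 1 (left): buf='LBSFZ' cursor=0
After op 2 (delete): buf='BSFZ' cursor=0
After op 3 (select(1,2) replace("")): buf='BFZ' cursor=1
After op 4 (end): buf='BFZ' cursor=3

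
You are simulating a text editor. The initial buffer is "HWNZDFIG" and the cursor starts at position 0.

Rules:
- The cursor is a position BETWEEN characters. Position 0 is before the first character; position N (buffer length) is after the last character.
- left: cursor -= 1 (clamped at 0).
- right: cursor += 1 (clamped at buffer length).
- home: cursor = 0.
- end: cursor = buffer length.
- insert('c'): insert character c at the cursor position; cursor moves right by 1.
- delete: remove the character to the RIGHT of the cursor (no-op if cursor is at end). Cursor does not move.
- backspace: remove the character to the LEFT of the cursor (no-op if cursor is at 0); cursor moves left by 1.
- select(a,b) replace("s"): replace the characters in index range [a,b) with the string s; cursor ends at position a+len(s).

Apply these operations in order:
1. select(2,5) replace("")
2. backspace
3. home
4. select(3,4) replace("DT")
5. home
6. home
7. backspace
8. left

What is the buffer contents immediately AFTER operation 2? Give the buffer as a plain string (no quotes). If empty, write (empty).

Answer: HFIG

Derivation:
After op 1 (select(2,5) replace("")): buf='HWFIG' cursor=2
After op 2 (backspace): buf='HFIG' cursor=1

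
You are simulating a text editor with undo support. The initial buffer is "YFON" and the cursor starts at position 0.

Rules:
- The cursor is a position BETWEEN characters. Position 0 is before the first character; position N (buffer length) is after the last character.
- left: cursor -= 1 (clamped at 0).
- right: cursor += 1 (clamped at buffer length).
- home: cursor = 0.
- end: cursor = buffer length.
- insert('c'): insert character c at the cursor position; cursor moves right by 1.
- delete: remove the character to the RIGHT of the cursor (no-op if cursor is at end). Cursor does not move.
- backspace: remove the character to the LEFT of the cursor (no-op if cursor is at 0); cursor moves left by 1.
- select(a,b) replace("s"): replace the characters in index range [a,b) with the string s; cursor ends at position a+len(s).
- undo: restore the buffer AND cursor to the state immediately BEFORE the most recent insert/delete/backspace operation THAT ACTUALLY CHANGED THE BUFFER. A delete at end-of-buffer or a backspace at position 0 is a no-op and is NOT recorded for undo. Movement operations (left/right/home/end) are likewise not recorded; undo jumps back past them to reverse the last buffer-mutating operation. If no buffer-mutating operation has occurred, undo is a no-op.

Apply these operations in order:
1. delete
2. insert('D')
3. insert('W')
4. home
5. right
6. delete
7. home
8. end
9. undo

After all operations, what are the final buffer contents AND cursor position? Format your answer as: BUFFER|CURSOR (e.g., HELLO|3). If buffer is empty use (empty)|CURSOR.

After op 1 (delete): buf='FON' cursor=0
After op 2 (insert('D')): buf='DFON' cursor=1
After op 3 (insert('W')): buf='DWFON' cursor=2
After op 4 (home): buf='DWFON' cursor=0
After op 5 (right): buf='DWFON' cursor=1
After op 6 (delete): buf='DFON' cursor=1
After op 7 (home): buf='DFON' cursor=0
After op 8 (end): buf='DFON' cursor=4
After op 9 (undo): buf='DWFON' cursor=1

Answer: DWFON|1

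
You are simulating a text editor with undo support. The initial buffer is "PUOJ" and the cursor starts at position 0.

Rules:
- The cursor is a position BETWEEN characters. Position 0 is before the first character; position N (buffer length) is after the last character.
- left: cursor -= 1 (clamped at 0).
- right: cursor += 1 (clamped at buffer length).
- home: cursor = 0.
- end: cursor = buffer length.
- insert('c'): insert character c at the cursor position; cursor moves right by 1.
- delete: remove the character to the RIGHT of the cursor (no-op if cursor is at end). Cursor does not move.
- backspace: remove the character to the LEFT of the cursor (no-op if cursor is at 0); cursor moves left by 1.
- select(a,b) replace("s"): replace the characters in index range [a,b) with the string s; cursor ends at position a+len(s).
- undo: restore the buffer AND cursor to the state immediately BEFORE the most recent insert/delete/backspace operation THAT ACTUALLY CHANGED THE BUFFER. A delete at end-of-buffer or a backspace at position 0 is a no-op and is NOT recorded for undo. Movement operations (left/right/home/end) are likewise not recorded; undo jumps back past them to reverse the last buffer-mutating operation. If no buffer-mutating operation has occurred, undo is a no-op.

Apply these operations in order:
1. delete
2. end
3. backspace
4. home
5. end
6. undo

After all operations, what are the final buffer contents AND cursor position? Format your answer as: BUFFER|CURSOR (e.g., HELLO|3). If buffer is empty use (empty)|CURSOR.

Answer: UOJ|3

Derivation:
After op 1 (delete): buf='UOJ' cursor=0
After op 2 (end): buf='UOJ' cursor=3
After op 3 (backspace): buf='UO' cursor=2
After op 4 (home): buf='UO' cursor=0
After op 5 (end): buf='UO' cursor=2
After op 6 (undo): buf='UOJ' cursor=3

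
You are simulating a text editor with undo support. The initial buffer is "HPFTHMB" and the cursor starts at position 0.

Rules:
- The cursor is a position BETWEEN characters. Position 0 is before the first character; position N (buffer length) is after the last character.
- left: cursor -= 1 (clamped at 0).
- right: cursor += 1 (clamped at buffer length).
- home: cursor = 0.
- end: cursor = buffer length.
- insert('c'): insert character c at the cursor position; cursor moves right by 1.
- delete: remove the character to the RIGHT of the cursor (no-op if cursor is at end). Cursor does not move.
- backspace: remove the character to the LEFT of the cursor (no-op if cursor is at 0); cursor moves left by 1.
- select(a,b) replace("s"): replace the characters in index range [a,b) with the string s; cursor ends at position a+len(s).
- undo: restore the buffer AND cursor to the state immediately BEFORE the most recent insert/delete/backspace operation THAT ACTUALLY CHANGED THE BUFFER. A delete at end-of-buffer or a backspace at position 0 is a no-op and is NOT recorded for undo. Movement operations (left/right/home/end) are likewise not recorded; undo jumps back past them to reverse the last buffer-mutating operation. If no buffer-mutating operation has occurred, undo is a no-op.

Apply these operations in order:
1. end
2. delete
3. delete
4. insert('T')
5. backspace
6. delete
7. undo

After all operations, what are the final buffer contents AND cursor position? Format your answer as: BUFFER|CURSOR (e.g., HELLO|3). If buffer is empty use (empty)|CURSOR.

Answer: HPFTHMBT|8

Derivation:
After op 1 (end): buf='HPFTHMB' cursor=7
After op 2 (delete): buf='HPFTHMB' cursor=7
After op 3 (delete): buf='HPFTHMB' cursor=7
After op 4 (insert('T')): buf='HPFTHMBT' cursor=8
After op 5 (backspace): buf='HPFTHMB' cursor=7
After op 6 (delete): buf='HPFTHMB' cursor=7
After op 7 (undo): buf='HPFTHMBT' cursor=8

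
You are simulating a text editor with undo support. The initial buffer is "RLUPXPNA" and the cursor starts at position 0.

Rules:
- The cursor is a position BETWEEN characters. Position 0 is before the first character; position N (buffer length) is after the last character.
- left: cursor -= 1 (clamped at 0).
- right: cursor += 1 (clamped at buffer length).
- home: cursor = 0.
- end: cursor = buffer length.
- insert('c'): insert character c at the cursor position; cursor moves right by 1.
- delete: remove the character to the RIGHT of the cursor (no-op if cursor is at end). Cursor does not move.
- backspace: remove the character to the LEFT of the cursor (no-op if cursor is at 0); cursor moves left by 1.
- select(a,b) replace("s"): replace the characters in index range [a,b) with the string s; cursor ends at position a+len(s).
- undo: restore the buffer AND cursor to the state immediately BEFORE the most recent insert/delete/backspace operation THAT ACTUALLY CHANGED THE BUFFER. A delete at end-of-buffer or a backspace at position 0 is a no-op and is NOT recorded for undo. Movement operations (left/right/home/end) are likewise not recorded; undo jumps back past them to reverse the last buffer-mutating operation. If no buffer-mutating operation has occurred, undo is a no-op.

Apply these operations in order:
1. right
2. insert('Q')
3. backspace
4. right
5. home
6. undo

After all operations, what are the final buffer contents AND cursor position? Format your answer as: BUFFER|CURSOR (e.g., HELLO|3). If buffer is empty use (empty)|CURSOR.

After op 1 (right): buf='RLUPXPNA' cursor=1
After op 2 (insert('Q')): buf='RQLUPXPNA' cursor=2
After op 3 (backspace): buf='RLUPXPNA' cursor=1
After op 4 (right): buf='RLUPXPNA' cursor=2
After op 5 (home): buf='RLUPXPNA' cursor=0
After op 6 (undo): buf='RQLUPXPNA' cursor=2

Answer: RQLUPXPNA|2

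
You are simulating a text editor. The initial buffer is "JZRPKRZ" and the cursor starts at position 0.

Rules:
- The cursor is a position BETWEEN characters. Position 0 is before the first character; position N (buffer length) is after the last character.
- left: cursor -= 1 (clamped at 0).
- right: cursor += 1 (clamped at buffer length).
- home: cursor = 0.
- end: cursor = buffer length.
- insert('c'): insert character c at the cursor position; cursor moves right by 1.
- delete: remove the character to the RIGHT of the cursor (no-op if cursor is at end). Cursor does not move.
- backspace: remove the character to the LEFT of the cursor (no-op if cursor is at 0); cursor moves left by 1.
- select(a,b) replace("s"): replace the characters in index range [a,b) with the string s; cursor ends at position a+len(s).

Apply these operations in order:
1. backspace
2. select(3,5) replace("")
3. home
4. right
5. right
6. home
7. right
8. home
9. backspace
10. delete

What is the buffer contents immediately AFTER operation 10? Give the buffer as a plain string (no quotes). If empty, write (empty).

Answer: ZRRZ

Derivation:
After op 1 (backspace): buf='JZRPKRZ' cursor=0
After op 2 (select(3,5) replace("")): buf='JZRRZ' cursor=3
After op 3 (home): buf='JZRRZ' cursor=0
After op 4 (right): buf='JZRRZ' cursor=1
After op 5 (right): buf='JZRRZ' cursor=2
After op 6 (home): buf='JZRRZ' cursor=0
After op 7 (right): buf='JZRRZ' cursor=1
After op 8 (home): buf='JZRRZ' cursor=0
After op 9 (backspace): buf='JZRRZ' cursor=0
After op 10 (delete): buf='ZRRZ' cursor=0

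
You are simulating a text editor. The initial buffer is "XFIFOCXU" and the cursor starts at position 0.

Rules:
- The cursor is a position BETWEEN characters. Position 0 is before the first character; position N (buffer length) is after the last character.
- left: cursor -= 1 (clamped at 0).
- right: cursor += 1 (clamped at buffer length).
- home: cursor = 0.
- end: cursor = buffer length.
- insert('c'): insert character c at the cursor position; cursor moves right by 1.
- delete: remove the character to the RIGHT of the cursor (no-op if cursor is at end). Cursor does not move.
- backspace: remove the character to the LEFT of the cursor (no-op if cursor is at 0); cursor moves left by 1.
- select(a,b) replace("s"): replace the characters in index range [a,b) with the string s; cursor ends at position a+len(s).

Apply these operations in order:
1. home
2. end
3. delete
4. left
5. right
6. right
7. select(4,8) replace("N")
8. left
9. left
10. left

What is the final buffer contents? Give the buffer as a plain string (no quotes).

Answer: XFIFN

Derivation:
After op 1 (home): buf='XFIFOCXU' cursor=0
After op 2 (end): buf='XFIFOCXU' cursor=8
After op 3 (delete): buf='XFIFOCXU' cursor=8
After op 4 (left): buf='XFIFOCXU' cursor=7
After op 5 (right): buf='XFIFOCXU' cursor=8
After op 6 (right): buf='XFIFOCXU' cursor=8
After op 7 (select(4,8) replace("N")): buf='XFIFN' cursor=5
After op 8 (left): buf='XFIFN' cursor=4
After op 9 (left): buf='XFIFN' cursor=3
After op 10 (left): buf='XFIFN' cursor=2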